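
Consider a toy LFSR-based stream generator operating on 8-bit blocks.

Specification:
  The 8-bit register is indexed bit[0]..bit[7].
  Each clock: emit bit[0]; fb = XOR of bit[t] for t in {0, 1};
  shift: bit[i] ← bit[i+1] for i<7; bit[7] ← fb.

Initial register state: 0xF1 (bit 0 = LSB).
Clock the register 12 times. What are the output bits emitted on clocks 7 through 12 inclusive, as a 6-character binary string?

111001

reg_0 = 0xF1
clock 1: out=1, reg = 0xF8
clock 2: out=0, reg = 0x7C
clock 3: out=0, reg = 0x3E
clock 4: out=0, reg = 0x9F
clock 5: out=1, reg = 0x4F
clock 6: out=1, reg = 0x27
clock 7: out=1, reg = 0x13
clock 8: out=1, reg = 0x09
clock 9: out=1, reg = 0x84
clock 10: out=0, reg = 0x42
clock 11: out=0, reg = 0xA1
clock 12: out=1, reg = 0xD0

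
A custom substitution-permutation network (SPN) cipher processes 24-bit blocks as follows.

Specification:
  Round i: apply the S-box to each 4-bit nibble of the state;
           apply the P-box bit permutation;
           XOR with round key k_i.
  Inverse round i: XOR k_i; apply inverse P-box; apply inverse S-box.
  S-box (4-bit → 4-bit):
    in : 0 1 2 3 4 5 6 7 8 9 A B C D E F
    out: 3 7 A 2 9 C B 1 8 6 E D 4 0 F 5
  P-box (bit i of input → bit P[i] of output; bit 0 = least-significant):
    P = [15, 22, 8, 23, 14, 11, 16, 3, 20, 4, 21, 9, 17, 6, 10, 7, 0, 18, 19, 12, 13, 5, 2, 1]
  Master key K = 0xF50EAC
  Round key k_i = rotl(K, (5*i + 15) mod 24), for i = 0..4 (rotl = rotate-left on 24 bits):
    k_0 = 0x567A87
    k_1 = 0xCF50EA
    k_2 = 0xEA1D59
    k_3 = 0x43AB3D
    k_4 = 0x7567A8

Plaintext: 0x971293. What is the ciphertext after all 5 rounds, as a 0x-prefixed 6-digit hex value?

s_0 = plaintext = 0x971293
s_1 = Round(s_0, k_0) = 0x1574F2
s_2 = Round(s_1, k_1) = 0x1422CE
s_3 = Round(s_2, k_2) = 0x2BAEAC
s_4 = Round(s_3, k_3) = 0x7AB4C6
s_5 = Round(s_4, k_4) = 0xAAD128

0xAAD128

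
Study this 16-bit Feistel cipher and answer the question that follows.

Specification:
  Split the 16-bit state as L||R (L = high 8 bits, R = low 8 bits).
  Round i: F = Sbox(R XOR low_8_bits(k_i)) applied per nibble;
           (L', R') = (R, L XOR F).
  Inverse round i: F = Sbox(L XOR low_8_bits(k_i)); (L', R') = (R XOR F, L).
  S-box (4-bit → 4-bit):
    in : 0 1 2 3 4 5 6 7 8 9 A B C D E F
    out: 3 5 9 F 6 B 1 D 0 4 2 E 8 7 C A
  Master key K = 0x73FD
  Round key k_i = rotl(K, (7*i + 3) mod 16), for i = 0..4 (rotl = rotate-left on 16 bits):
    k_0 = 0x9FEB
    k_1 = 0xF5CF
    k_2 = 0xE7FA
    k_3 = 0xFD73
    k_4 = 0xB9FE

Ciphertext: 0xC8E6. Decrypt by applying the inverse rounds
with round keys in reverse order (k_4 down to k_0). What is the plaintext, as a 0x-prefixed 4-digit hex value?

0x35B2

s_0 = ciphertext = 0xC8E6
s_1 = InvRound(s_0, k_4) = 0x17C8
s_2 = InvRound(s_1, k_3) = 0xDE17
s_3 = InvRound(s_2, k_2) = 0x81DE
s_4 = InvRound(s_3, k_1) = 0xB281
s_5 = InvRound(s_4, k_0) = 0x35B2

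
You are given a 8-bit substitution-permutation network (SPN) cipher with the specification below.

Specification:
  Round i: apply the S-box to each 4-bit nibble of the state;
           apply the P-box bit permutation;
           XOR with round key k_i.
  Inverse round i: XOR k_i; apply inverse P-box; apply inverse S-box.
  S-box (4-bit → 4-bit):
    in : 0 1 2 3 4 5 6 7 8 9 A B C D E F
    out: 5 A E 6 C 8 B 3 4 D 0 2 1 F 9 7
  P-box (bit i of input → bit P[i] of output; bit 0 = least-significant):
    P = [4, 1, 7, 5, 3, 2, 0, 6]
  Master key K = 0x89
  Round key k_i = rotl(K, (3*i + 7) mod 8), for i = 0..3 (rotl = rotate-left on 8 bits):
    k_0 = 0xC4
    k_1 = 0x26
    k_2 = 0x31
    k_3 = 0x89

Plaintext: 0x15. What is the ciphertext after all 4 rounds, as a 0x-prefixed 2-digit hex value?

s_0 = plaintext = 0x15
s_1 = Round(s_0, k_0) = 0xA0
s_2 = Round(s_1, k_1) = 0xB6
s_3 = Round(s_2, k_2) = 0x07
s_4 = Round(s_3, k_3) = 0x92

0x92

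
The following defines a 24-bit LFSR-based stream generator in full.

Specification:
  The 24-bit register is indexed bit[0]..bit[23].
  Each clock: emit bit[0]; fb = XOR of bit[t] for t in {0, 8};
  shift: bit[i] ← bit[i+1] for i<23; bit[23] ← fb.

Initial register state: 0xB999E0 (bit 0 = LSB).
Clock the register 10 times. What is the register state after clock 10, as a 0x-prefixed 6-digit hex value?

reg_0 = 0xB999E0
clock 1: out=0, reg = 0xDCCCF0
clock 2: out=0, reg = 0x6E6678
clock 3: out=0, reg = 0x37333C
clock 4: out=0, reg = 0x9B999E
clock 5: out=0, reg = 0xCDCCCF
clock 6: out=1, reg = 0xE6E667
clock 7: out=1, reg = 0xF37333
clock 8: out=1, reg = 0x79B999
clock 9: out=1, reg = 0x3CDCCC
clock 10: out=0, reg = 0x1E6E66

0x1E6E66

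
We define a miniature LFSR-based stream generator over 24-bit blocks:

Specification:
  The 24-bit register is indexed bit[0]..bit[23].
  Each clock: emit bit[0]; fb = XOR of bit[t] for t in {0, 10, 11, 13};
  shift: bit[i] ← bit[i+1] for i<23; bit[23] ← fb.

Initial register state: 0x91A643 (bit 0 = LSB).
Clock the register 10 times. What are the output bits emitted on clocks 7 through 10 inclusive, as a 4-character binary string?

reg_0 = 0x91A643
clock 1: out=1, reg = 0xC8D321
clock 2: out=1, reg = 0xE46990
clock 3: out=0, reg = 0x7234C8
clock 4: out=0, reg = 0x391A64
clock 5: out=0, reg = 0x9C8D32
clock 6: out=0, reg = 0x4E4699
clock 7: out=1, reg = 0x27234C
clock 8: out=0, reg = 0x9391A6
clock 9: out=0, reg = 0x49C8D3
clock 10: out=1, reg = 0x24E469

1001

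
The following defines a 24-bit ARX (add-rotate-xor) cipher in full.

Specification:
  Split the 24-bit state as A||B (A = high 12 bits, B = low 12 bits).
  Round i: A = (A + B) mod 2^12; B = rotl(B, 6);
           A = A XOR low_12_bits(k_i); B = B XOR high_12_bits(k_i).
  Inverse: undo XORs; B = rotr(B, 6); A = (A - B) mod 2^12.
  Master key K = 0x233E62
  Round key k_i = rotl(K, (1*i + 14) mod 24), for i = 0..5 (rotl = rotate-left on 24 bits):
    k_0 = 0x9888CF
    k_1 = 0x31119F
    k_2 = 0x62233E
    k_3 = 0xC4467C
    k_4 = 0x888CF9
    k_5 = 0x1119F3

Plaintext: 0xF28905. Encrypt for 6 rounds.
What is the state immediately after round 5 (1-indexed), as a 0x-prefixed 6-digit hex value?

s_0 = plaintext = 0xF28905
s_1 = Round(s_0, k_0) = 0x0E28EC
s_2 = Round(s_1, k_1) = 0x851832
s_3 = Round(s_2, k_2) = 0x3BDA82
s_4 = Round(s_3, k_3) = 0x843CEE
s_5 = Round(s_4, k_4) = 0x9C833B
s_6 = Round(s_5, k_5) = 0x4F0FDD

0x9C833B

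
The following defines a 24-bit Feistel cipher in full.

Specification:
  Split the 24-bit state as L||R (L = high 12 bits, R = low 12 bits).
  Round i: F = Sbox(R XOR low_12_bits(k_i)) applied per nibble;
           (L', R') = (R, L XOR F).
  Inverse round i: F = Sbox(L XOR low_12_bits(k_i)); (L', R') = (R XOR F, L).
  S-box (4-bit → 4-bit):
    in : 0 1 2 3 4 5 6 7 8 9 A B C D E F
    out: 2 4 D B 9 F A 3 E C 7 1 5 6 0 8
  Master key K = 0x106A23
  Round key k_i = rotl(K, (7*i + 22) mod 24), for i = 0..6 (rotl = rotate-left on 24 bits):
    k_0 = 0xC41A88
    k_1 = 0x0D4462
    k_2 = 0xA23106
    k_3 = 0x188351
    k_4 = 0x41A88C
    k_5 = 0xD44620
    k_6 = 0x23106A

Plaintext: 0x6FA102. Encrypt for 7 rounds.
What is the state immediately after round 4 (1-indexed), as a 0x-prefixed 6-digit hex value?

0x6A85B6

s_0 = plaintext = 0x6FA102
s_1 = Round(s_0, k_0) = 0x10271D
s_2 = Round(s_1, k_1) = 0x71DA3A
s_3 = Round(s_2, k_2) = 0xA3A6A8
s_4 = Round(s_3, k_3) = 0x6A85B6
s_5 = Round(s_4, k_4) = 0x5B601F
s_6 = Round(s_5, k_5) = 0x01FF0E
s_7 = Round(s_6, k_6) = 0xF0E8B6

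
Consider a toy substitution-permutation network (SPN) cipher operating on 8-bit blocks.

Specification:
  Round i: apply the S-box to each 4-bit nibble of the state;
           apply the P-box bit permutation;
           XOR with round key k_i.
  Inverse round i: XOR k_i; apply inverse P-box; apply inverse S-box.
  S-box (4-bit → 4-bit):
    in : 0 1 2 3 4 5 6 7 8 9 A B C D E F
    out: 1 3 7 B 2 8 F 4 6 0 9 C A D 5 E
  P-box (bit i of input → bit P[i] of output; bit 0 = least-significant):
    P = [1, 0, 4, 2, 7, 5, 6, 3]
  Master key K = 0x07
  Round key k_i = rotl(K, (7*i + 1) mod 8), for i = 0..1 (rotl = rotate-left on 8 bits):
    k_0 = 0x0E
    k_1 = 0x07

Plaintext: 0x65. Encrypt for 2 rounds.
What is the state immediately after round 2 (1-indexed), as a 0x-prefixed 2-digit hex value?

s_0 = plaintext = 0x65
s_1 = Round(s_0, k_0) = 0xE2
s_2 = Round(s_1, k_1) = 0xD4

0xD4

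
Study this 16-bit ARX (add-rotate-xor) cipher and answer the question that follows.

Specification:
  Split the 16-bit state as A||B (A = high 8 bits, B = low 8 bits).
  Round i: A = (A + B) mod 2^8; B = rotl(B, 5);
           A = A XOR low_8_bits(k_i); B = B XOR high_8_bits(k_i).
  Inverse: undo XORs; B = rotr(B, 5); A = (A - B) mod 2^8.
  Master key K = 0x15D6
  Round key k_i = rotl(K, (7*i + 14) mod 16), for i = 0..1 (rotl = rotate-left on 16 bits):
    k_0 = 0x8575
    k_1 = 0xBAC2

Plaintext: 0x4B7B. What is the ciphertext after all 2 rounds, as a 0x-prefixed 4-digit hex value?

0x5FE7

s_0 = plaintext = 0x4B7B
s_1 = Round(s_0, k_0) = 0xB3EA
s_2 = Round(s_1, k_1) = 0x5FE7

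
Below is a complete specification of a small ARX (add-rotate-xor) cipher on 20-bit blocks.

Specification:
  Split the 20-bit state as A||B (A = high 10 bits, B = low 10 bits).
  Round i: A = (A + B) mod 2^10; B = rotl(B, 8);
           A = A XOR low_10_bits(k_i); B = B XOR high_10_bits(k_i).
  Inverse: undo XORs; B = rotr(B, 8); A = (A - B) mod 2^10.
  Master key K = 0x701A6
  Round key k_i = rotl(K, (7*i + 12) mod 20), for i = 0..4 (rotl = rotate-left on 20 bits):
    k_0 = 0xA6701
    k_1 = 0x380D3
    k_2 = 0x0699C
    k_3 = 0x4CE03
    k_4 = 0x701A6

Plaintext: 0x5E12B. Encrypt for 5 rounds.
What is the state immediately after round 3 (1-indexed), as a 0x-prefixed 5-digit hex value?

s_0 = plaintext = 0x5E12B
s_1 = Round(s_0, k_0) = 0x689D3
s_2 = Round(s_1, k_1) = 0xE9B94
s_3 = Round(s_2, k_2) = 0xA98FF
s_4 = Round(s_3, k_3) = 0x69A0C
s_5 = Round(s_4, k_4) = 0x85143

0xA98FF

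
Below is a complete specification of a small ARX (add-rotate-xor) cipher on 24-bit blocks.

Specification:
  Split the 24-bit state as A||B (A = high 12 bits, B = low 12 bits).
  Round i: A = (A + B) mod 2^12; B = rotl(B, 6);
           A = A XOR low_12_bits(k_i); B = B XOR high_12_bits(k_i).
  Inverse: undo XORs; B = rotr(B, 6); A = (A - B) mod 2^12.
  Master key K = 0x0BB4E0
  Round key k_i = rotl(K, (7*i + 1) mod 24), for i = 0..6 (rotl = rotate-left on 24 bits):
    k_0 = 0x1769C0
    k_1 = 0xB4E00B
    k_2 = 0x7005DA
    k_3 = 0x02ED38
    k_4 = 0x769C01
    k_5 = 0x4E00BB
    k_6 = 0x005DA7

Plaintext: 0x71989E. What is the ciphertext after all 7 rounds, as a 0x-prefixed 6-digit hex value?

0x290686

s_0 = plaintext = 0x71989E
s_1 = Round(s_0, k_0) = 0x6776D4
s_2 = Round(s_1, k_1) = 0xD40E55
s_3 = Round(s_2, k_2) = 0xE4F279
s_4 = Round(s_3, k_3) = 0xDF0E67
s_5 = Round(s_4, k_4) = 0x056E90
s_6 = Round(s_5, k_5) = 0xE5D0DA
s_7 = Round(s_6, k_6) = 0x290686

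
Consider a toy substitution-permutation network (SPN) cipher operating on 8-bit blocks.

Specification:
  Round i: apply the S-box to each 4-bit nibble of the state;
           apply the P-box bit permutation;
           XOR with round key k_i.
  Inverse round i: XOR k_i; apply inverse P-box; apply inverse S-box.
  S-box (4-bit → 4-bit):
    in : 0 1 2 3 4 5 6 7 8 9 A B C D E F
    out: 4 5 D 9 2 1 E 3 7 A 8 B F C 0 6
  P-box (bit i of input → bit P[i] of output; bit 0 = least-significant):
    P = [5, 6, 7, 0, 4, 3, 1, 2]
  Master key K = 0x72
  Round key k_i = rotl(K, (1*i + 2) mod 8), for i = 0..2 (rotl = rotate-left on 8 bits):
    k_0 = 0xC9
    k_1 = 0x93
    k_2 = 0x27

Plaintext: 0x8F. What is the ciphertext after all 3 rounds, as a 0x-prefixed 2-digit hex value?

s_0 = plaintext = 0x8F
s_1 = Round(s_0, k_0) = 0x13
s_2 = Round(s_1, k_1) = 0xA0
s_3 = Round(s_2, k_2) = 0xA3

0xA3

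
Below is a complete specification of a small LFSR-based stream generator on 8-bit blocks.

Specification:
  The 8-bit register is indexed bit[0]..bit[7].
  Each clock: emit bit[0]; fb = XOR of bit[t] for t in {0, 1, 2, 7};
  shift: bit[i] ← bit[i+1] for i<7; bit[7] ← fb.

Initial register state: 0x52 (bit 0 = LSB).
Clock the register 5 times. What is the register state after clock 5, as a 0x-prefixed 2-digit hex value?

0x2A

reg_0 = 0x52
clock 1: out=0, reg = 0xA9
clock 2: out=1, reg = 0x54
clock 3: out=0, reg = 0xAA
clock 4: out=0, reg = 0x55
clock 5: out=1, reg = 0x2A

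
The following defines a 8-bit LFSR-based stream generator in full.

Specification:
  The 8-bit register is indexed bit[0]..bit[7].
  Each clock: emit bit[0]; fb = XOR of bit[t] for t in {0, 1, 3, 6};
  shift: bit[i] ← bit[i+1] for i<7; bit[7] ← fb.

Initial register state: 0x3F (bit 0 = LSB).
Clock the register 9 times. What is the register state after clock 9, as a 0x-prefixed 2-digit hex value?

reg_0 = 0x3F
clock 1: out=1, reg = 0x9F
clock 2: out=1, reg = 0xCF
clock 3: out=1, reg = 0x67
clock 4: out=1, reg = 0xB3
clock 5: out=1, reg = 0x59
clock 6: out=1, reg = 0xAC
clock 7: out=0, reg = 0xD6
clock 8: out=0, reg = 0x6B
clock 9: out=1, reg = 0x35

0x35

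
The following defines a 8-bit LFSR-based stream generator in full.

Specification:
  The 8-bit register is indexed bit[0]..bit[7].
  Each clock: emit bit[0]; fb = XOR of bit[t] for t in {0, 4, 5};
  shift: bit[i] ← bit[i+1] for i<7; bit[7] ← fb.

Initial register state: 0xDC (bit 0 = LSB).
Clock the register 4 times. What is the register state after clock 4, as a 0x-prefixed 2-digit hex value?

reg_0 = 0xDC
clock 1: out=0, reg = 0xEE
clock 2: out=0, reg = 0xF7
clock 3: out=1, reg = 0xFB
clock 4: out=1, reg = 0xFD

0xFD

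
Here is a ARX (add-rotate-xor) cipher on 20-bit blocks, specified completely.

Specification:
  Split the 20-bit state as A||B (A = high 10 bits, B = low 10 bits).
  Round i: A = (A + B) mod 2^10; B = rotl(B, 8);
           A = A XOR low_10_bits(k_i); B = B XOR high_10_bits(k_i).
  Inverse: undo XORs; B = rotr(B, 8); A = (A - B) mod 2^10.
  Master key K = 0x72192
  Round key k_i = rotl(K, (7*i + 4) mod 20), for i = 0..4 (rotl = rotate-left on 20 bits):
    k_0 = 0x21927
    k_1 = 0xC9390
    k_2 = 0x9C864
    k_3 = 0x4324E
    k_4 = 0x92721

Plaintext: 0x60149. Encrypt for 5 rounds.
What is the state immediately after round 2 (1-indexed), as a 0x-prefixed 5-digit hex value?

0x94B51

s_0 = plaintext = 0x60149
s_1 = Round(s_0, k_0) = 0xFB9D4
s_2 = Round(s_1, k_1) = 0x94B51
s_3 = Round(s_2, k_2) = 0x71FA6
s_4 = Round(s_3, k_3) = 0xC8FE5
s_5 = Round(s_4, k_4) = 0x0A7B0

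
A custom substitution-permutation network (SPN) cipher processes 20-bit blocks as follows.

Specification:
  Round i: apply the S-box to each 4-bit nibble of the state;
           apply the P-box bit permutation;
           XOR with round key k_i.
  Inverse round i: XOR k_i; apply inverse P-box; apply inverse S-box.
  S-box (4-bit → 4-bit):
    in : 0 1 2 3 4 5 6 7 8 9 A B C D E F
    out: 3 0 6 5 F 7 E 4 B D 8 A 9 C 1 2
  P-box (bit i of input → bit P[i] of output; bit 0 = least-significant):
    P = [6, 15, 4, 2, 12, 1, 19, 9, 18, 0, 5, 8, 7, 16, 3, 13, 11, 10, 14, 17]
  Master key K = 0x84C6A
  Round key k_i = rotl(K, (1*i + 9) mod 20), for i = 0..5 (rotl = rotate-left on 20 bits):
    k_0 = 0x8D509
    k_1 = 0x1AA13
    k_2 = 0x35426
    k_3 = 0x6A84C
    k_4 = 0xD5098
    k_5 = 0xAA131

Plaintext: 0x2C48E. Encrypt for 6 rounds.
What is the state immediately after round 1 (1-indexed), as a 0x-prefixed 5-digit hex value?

0xCA2EA

s_0 = plaintext = 0x2C48E
s_1 = Round(s_0, k_0) = 0xCA2EA
s_2 = Round(s_1, k_1) = 0x39236
s_3 = Round(s_2, k_2) = 0xBAC9B
s_4 = Round(s_3, k_3) = 0x81F48
s_5 = Round(s_4, k_4) = 0x7CEDF
s_6 = Round(s_5, k_5) = 0x643B1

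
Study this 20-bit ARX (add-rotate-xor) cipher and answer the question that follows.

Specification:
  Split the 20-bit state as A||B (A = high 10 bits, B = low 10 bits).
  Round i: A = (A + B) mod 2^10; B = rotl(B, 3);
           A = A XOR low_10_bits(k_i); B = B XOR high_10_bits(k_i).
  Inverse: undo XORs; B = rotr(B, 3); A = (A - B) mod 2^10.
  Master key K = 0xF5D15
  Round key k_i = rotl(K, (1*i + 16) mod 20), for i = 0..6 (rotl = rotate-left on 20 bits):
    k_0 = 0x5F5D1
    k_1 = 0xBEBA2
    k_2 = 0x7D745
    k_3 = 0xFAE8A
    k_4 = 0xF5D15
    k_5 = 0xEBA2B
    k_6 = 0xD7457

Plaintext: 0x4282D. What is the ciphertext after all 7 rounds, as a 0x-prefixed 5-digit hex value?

s_0 = plaintext = 0x4282D
s_1 = Round(s_0, k_0) = 0x39815
s_2 = Round(s_1, k_1) = 0xD6652
s_3 = Round(s_2, k_2) = 0xBBB61
s_4 = Round(s_3, k_3) = 0x314E5
s_5 = Round(s_4, k_4) = 0x2FCFE
s_6 = Round(s_5, k_5) = 0xE585F
s_7 = Round(s_6, k_6) = 0xE89A5

0xE89A5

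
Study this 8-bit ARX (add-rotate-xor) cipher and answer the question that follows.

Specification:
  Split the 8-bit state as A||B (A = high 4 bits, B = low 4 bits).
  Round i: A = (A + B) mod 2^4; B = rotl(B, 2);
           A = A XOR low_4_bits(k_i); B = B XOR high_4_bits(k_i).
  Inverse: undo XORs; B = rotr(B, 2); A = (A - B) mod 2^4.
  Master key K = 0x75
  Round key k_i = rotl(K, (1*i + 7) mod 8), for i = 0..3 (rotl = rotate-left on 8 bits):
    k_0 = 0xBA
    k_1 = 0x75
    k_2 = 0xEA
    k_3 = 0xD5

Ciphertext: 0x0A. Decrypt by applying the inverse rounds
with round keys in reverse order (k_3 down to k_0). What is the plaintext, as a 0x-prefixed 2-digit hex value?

0xA5

s_0 = ciphertext = 0x0A
s_1 = InvRound(s_0, k_3) = 0x8D
s_2 = InvRound(s_1, k_2) = 0x6C
s_3 = InvRound(s_2, k_1) = 0x5E
s_4 = InvRound(s_3, k_0) = 0xA5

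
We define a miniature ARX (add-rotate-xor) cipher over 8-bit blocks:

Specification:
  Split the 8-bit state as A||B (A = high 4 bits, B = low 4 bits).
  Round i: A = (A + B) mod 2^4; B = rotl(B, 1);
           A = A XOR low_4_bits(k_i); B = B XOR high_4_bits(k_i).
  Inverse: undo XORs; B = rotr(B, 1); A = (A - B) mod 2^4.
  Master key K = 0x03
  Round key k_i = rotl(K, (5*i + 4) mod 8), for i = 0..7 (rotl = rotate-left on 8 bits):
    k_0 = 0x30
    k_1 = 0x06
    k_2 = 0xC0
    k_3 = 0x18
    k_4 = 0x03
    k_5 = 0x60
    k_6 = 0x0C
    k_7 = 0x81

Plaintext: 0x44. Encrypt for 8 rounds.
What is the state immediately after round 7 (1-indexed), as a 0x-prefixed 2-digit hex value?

0x96

s_0 = plaintext = 0x44
s_1 = Round(s_0, k_0) = 0x8B
s_2 = Round(s_1, k_1) = 0x57
s_3 = Round(s_2, k_2) = 0xC2
s_4 = Round(s_3, k_3) = 0x65
s_5 = Round(s_4, k_4) = 0x8A
s_6 = Round(s_5, k_5) = 0x23
s_7 = Round(s_6, k_6) = 0x96
s_8 = Round(s_7, k_7) = 0xE4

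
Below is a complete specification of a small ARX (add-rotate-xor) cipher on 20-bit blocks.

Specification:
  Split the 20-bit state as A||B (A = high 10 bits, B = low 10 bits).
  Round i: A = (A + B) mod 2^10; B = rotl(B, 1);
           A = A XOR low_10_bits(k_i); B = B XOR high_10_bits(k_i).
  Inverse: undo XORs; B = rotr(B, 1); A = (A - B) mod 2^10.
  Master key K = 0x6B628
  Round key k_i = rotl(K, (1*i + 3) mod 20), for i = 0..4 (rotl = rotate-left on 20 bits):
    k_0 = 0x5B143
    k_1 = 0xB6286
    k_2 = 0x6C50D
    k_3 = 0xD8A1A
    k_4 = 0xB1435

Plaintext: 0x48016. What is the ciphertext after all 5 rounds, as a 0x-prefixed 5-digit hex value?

0xB2005

s_0 = plaintext = 0x48016
s_1 = Round(s_0, k_0) = 0x1D540
s_2 = Round(s_1, k_1) = 0xCCC58
s_3 = Round(s_2, k_2) = 0xA1901
s_4 = Round(s_3, k_3) = 0x67560
s_5 = Round(s_4, k_4) = 0xB2005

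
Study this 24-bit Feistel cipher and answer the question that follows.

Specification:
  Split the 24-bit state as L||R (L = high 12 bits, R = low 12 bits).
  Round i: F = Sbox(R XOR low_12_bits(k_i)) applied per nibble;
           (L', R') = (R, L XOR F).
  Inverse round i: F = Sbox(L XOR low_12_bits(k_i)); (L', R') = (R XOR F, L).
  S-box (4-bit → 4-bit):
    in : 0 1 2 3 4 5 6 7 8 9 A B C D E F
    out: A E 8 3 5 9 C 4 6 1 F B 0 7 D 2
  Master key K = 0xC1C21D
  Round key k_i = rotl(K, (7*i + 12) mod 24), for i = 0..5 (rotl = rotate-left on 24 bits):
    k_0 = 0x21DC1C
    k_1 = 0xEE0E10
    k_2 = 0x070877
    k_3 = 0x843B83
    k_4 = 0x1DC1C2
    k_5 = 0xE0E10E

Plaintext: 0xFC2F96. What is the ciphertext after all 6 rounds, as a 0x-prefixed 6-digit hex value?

s_0 = plaintext = 0xFC2F96
s_1 = Round(s_0, k_0) = 0xF96CAD
s_2 = Round(s_1, k_1) = 0xCAD721
s_3 = Round(s_2, k_2) = 0x721E31
s_4 = Round(s_3, k_3) = 0xE31E99
s_5 = Round(s_4, k_4) = 0xE99CAA
s_6 = Round(s_5, k_5) = 0xCAA96C

0xCAA96C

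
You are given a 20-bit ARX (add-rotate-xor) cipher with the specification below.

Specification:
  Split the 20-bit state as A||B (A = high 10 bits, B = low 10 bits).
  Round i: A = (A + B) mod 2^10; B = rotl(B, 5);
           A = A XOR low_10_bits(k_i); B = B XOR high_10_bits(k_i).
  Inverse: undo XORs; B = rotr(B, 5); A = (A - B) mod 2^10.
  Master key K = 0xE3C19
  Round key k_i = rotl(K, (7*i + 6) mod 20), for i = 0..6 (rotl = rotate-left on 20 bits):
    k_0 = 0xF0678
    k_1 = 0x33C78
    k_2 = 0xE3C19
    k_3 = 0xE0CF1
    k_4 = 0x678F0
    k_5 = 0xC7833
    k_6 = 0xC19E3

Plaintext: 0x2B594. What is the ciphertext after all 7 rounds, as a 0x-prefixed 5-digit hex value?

s_0 = plaintext = 0x2B594
s_1 = Round(s_0, k_0) = 0x0E54D
s_2 = Round(s_1, k_1) = 0x7F965
s_3 = Round(s_2, k_2) = 0xDEB24
s_4 = Round(s_3, k_3) = 0x9BF1A
s_5 = Round(s_4, k_4) = 0x5E6C6
s_6 = Round(s_5, k_5) = 0x033C8
s_7 = Round(s_6, k_6) = 0x8DE18

0x8DE18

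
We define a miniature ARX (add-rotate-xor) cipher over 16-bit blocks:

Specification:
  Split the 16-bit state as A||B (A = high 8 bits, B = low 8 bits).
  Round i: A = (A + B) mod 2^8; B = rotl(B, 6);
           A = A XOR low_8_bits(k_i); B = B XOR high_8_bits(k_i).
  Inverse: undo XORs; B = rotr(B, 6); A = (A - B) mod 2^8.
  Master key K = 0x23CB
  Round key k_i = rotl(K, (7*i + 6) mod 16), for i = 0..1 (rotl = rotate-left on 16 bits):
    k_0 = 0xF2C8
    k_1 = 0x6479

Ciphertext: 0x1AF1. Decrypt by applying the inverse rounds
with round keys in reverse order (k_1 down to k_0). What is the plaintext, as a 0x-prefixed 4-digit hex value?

s_0 = ciphertext = 0x1AF1
s_1 = InvRound(s_0, k_1) = 0x0D56
s_2 = InvRound(s_1, k_0) = 0x3392

0x3392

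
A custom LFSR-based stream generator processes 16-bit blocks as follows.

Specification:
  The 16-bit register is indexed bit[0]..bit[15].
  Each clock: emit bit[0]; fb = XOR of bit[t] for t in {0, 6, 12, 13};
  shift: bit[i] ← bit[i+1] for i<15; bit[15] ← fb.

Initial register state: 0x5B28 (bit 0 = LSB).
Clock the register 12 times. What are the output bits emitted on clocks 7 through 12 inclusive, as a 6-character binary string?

reg_0 = 0x5B28
clock 1: out=0, reg = 0xAD94
clock 2: out=0, reg = 0xD6CA
clock 3: out=0, reg = 0x6B65
clock 4: out=1, reg = 0xB5B2
clock 5: out=0, reg = 0x5AD9
clock 6: out=1, reg = 0xAD6C
clock 7: out=0, reg = 0x56B6
clock 8: out=0, reg = 0xAB5B
clock 9: out=1, reg = 0xD5AD
clock 10: out=1, reg = 0x6AD6
clock 11: out=0, reg = 0x356B
clock 12: out=1, reg = 0x1AB5

001101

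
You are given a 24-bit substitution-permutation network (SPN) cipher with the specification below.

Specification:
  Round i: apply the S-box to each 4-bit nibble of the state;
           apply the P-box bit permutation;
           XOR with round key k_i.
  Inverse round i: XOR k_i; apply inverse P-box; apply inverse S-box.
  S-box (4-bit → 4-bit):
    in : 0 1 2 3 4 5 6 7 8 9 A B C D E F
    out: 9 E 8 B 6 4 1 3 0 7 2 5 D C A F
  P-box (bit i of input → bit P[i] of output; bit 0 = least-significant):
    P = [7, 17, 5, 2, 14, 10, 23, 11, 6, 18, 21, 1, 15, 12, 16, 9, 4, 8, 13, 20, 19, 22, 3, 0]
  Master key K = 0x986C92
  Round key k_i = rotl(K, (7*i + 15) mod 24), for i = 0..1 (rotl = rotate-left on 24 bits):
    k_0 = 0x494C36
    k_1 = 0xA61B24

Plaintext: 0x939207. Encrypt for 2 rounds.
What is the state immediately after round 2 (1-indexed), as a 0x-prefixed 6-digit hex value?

s_0 = plaintext = 0x939207
s_1 = Round(s_0, k_0) = 0x1295AC
s_2 = Round(s_1, k_1) = 0xD78F89

0xD78F89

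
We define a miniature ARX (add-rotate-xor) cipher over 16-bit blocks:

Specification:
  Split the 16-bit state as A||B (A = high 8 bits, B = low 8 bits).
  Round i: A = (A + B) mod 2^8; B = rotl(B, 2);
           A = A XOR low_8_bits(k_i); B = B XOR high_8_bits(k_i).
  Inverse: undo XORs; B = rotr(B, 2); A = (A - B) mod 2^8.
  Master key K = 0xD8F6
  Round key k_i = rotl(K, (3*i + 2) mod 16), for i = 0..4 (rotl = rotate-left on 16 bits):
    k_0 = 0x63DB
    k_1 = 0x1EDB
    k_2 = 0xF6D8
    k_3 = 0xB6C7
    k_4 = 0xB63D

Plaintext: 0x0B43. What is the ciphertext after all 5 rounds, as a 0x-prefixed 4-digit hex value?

0xE2EA

s_0 = plaintext = 0x0B43
s_1 = Round(s_0, k_0) = 0x956E
s_2 = Round(s_1, k_1) = 0xD8A7
s_3 = Round(s_2, k_2) = 0xA768
s_4 = Round(s_3, k_3) = 0xC817
s_5 = Round(s_4, k_4) = 0xE2EA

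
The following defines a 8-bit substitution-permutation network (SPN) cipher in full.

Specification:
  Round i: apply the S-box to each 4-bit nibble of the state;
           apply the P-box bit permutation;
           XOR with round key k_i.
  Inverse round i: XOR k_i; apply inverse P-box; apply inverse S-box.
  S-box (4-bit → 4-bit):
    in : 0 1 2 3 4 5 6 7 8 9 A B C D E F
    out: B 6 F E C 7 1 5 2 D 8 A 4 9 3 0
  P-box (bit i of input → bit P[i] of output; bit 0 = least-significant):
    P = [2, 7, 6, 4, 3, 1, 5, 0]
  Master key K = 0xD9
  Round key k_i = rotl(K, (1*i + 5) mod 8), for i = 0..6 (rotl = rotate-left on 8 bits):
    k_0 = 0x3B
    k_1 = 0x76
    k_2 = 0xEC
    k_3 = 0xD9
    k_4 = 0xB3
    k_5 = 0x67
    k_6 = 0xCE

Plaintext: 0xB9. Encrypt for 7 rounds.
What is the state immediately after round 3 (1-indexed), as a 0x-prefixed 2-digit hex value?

s_0 = plaintext = 0xB9
s_1 = Round(s_0, k_0) = 0x6C
s_2 = Round(s_1, k_1) = 0x3E
s_3 = Round(s_2, k_2) = 0x4B
s_4 = Round(s_3, k_3) = 0x68
s_5 = Round(s_4, k_4) = 0x3B
s_6 = Round(s_5, k_5) = 0xD4
s_7 = Round(s_6, k_6) = 0x97

0x4B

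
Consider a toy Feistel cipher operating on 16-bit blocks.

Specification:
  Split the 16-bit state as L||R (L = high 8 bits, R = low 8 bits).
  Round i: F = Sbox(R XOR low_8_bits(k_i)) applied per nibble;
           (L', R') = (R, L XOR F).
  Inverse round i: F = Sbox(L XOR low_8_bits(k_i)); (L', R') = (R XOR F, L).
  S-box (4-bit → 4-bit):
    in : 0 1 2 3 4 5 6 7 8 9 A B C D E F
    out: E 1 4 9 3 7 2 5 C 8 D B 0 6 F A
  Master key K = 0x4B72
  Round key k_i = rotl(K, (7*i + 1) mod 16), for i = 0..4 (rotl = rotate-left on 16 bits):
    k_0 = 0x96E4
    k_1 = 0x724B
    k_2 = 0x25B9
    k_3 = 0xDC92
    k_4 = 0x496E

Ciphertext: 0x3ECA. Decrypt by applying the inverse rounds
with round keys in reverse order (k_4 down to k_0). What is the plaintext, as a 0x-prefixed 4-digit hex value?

s_0 = ciphertext = 0x3ECA
s_1 = InvRound(s_0, k_4) = 0xB43E
s_2 = InvRound(s_1, k_3) = 0x7CB4
s_3 = InvRound(s_2, k_2) = 0xB37C
s_4 = InvRound(s_3, k_1) = 0xD0B3
s_5 = InvRound(s_4, k_0) = 0x20D0

0x20D0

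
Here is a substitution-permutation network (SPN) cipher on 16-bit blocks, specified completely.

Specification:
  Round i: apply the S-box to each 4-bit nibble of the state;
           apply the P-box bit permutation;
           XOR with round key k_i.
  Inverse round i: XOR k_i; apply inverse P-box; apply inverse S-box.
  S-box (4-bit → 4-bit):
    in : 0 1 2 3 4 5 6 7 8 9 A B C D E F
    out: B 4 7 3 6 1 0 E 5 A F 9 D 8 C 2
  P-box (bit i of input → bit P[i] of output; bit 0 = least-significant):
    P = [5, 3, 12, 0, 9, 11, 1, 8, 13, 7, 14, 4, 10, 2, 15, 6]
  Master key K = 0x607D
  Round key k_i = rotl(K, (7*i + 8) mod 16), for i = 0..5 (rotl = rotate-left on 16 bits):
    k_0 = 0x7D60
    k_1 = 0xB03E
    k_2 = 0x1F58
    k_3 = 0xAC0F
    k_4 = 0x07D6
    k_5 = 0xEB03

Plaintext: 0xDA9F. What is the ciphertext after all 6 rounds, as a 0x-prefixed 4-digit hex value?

0x9B6E

s_0 = plaintext = 0xDA9F
s_1 = Round(s_0, k_0) = 0x14B8
s_2 = Round(s_1, k_1) = 0x639E
s_3 = Round(s_2, k_2) = 0x26D9
s_4 = Round(s_3, k_3) = 0x2902
s_5 = Round(s_4, k_4) = 0x986A
s_6 = Round(s_5, k_5) = 0x9B6E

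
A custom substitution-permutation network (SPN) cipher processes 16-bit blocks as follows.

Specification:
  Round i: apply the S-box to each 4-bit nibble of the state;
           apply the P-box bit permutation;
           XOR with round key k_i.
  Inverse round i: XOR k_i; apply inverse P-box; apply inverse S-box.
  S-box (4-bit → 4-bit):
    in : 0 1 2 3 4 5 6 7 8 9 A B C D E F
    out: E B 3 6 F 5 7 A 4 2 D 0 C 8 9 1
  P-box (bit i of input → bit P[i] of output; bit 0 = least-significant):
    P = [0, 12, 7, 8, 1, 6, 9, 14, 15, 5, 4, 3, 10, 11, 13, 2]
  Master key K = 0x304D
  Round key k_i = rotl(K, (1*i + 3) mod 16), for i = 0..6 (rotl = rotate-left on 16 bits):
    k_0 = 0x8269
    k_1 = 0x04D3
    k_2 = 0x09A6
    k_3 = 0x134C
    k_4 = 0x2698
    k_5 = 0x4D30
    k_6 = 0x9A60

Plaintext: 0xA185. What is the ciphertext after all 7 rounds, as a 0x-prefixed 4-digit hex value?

s_0 = plaintext = 0xA185
s_1 = Round(s_0, k_0) = 0x24C4
s_2 = Round(s_1, k_1) = 0xDB6A
s_3 = Round(s_2, k_2) = 0x0A61
s_4 = Round(s_3, k_3) = 0xA813
s_5 = Round(s_4, k_4) = 0x524E
s_6 = Round(s_5, k_5) = 0xAA53
s_7 = Round(s_6, k_6) = 0x2CFE

0x2CFE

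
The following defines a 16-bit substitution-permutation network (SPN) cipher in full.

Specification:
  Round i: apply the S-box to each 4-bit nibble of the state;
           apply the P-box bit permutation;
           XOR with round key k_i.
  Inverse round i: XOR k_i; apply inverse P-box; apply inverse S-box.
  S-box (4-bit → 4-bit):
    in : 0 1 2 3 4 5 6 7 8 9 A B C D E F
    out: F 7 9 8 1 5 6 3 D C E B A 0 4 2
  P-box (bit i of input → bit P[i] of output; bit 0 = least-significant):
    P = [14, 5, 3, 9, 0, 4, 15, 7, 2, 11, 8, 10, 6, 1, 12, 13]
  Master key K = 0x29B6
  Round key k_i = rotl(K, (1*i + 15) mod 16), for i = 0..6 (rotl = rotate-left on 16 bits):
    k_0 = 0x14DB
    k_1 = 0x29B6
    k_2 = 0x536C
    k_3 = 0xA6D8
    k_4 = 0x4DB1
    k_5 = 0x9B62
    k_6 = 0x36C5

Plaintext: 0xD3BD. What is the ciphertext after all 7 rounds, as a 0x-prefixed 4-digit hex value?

s_0 = plaintext = 0xD3BD
s_1 = Round(s_0, k_0) = 0x104A
s_2 = Round(s_1, k_1) = 0x36D9
s_3 = Round(s_2, k_2) = 0x7864
s_4 = Round(s_3, k_3) = 0x638E
s_5 = Round(s_4, k_4) = 0xD93A
s_6 = Round(s_5, k_5) = 0x9CCA
s_7 = Round(s_6, k_6) = 0x087D

0x087D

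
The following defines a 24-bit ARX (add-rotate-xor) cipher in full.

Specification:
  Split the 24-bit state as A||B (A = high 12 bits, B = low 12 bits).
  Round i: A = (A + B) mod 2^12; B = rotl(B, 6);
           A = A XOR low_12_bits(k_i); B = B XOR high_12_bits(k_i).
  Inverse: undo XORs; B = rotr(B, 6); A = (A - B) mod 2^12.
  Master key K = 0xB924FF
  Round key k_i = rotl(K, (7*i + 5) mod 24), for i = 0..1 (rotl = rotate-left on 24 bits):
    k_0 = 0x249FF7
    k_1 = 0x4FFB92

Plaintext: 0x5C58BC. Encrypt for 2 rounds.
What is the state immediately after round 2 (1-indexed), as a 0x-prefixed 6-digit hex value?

0x573E0A

s_0 = plaintext = 0x5C58BC
s_1 = Round(s_0, k_0) = 0x176D6B
s_2 = Round(s_1, k_1) = 0x573E0A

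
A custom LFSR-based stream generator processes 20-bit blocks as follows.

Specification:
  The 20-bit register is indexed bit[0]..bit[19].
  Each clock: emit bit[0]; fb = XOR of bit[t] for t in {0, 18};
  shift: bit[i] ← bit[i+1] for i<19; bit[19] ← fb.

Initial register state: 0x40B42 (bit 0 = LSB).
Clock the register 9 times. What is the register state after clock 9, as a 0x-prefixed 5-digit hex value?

0xDFA05

reg_0 = 0x40B42
clock 1: out=0, reg = 0xA05A1
clock 2: out=1, reg = 0xD02D0
clock 3: out=0, reg = 0xE8168
clock 4: out=0, reg = 0xF40B4
clock 5: out=0, reg = 0xFA05A
clock 6: out=0, reg = 0xFD02D
clock 7: out=1, reg = 0x7E816
clock 8: out=0, reg = 0xBF40B
clock 9: out=1, reg = 0xDFA05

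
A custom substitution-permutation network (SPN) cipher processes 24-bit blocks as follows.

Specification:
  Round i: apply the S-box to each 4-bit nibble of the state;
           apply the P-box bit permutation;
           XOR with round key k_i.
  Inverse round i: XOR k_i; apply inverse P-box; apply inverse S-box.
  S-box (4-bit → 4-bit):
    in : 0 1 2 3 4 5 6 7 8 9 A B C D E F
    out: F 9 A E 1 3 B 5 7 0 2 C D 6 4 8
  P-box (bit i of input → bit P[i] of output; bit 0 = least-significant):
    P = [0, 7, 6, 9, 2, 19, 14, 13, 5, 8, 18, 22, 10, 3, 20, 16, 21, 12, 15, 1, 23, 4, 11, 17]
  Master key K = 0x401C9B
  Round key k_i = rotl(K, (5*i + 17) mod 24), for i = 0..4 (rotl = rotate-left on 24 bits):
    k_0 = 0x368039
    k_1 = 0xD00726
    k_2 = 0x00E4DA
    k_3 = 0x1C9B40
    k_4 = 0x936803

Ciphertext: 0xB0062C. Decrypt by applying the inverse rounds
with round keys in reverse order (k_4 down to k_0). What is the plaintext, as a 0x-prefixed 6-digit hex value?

s_0 = ciphertext = 0xB0062C
s_1 = InvRound(s_0, k_4) = 0xB164C1
s_2 = InvRound(s_1, k_3) = 0x781D36
s_3 = InvRound(s_2, k_2) = 0xE8D60D
s_4 = InvRound(s_3, k_1) = 0x90D5D4
s_5 = InvRound(s_4, k_0) = 0x155878

0x155878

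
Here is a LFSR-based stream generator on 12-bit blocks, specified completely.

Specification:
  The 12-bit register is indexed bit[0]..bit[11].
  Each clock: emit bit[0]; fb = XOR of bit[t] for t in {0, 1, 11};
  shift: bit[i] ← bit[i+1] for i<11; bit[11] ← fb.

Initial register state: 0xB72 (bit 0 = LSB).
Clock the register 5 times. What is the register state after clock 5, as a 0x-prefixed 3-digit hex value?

0x35B

reg_0 = 0xB72
clock 1: out=0, reg = 0x5B9
clock 2: out=1, reg = 0xADC
clock 3: out=0, reg = 0xD6E
clock 4: out=0, reg = 0x6B7
clock 5: out=1, reg = 0x35B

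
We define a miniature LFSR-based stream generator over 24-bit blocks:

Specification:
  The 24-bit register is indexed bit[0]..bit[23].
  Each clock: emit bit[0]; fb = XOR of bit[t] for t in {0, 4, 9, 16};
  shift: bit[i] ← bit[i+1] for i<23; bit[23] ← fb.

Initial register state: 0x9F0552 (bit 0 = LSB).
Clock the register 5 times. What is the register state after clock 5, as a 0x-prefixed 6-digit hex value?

0xD4F82A

reg_0 = 0x9F0552
clock 1: out=0, reg = 0x4F82A9
clock 2: out=1, reg = 0xA7C154
clock 3: out=0, reg = 0x53E0AA
clock 4: out=0, reg = 0xA9F055
clock 5: out=1, reg = 0xD4F82A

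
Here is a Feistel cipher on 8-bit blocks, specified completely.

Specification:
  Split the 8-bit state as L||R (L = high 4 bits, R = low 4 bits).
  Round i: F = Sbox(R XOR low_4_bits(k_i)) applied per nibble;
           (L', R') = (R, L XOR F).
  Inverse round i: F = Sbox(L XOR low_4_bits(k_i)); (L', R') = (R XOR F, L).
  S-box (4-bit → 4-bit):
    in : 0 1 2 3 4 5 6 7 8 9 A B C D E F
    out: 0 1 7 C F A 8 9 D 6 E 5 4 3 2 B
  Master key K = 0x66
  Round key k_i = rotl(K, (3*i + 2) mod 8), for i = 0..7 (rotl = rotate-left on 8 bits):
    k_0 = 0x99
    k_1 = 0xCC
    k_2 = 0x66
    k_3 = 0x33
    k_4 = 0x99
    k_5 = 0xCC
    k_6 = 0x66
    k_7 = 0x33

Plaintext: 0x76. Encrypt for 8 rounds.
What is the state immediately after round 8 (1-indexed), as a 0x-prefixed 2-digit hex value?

s_0 = plaintext = 0x76
s_1 = Round(s_0, k_0) = 0x6C
s_2 = Round(s_1, k_1) = 0xC6
s_3 = Round(s_2, k_2) = 0x6C
s_4 = Round(s_3, k_3) = 0xCD
s_5 = Round(s_4, k_4) = 0xD3
s_6 = Round(s_5, k_5) = 0x36
s_7 = Round(s_6, k_6) = 0x63
s_8 = Round(s_7, k_7) = 0x36

0x36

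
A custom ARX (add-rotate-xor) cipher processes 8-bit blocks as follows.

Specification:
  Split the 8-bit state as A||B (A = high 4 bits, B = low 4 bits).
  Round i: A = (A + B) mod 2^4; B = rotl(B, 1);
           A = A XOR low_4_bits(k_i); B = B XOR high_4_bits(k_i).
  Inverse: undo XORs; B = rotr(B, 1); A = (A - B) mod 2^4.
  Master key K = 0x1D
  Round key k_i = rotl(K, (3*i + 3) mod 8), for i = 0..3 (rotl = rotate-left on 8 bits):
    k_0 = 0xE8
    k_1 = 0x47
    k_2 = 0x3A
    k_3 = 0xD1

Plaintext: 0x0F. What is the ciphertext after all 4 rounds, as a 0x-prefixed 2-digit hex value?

0xF2

s_0 = plaintext = 0x0F
s_1 = Round(s_0, k_0) = 0x71
s_2 = Round(s_1, k_1) = 0xF6
s_3 = Round(s_2, k_2) = 0xFF
s_4 = Round(s_3, k_3) = 0xF2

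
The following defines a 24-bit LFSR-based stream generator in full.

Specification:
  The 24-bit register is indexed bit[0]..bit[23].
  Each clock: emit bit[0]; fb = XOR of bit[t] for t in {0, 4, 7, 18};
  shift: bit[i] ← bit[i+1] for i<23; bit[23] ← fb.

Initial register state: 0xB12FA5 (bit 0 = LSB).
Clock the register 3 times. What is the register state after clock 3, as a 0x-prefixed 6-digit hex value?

0x9625F4

reg_0 = 0xB12FA5
clock 1: out=1, reg = 0x5897D2
clock 2: out=0, reg = 0x2C4BE9
clock 3: out=1, reg = 0x9625F4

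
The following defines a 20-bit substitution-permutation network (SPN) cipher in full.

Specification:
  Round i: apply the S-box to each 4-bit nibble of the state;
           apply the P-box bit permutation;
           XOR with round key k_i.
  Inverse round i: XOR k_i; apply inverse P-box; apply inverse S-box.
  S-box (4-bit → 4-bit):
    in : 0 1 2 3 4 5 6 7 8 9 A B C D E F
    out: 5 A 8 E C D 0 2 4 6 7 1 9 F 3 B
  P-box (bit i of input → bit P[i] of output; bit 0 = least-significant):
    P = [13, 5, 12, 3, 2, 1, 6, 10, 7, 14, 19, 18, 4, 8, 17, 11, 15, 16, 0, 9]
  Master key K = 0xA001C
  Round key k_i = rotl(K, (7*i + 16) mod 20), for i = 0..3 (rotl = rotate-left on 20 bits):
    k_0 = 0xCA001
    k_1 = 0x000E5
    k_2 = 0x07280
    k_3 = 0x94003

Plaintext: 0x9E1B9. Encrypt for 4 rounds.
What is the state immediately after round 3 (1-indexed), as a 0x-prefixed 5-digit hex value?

s_0 = plaintext = 0x9E1B9
s_1 = Round(s_0, k_0) = 0x9F134
s_2 = Round(s_1, k_1) = 0x55DBE
s_3 = Round(s_2, k_2) = 0xE9835
s_4 = Round(s_3, k_3) = 0x2F549

0xE9835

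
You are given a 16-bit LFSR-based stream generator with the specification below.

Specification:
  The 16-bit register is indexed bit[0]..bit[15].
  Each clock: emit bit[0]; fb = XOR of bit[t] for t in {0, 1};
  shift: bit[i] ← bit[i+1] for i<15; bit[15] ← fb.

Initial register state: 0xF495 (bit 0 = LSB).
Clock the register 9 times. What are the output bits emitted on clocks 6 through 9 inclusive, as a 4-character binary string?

reg_0 = 0xF495
clock 1: out=1, reg = 0xFA4A
clock 2: out=0, reg = 0xFD25
clock 3: out=1, reg = 0xFE92
clock 4: out=0, reg = 0xFF49
clock 5: out=1, reg = 0xFFA4
clock 6: out=0, reg = 0x7FD2
clock 7: out=0, reg = 0xBFE9
clock 8: out=1, reg = 0xDFF4
clock 9: out=0, reg = 0x6FFA

0010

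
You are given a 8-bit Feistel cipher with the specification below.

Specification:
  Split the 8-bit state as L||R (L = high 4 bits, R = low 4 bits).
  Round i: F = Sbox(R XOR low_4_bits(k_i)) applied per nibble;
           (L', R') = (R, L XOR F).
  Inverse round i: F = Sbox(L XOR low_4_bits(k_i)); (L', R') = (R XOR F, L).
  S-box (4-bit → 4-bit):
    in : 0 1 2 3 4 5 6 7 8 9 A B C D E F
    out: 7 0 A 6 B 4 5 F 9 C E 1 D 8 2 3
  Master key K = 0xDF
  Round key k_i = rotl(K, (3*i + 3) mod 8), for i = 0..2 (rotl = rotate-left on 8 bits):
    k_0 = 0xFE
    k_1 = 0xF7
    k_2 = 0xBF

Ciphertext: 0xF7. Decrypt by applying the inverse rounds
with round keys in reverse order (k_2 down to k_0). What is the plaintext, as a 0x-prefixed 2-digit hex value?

0x20

s_0 = ciphertext = 0xF7
s_1 = InvRound(s_0, k_2) = 0x0F
s_2 = InvRound(s_1, k_1) = 0x00
s_3 = InvRound(s_2, k_0) = 0x20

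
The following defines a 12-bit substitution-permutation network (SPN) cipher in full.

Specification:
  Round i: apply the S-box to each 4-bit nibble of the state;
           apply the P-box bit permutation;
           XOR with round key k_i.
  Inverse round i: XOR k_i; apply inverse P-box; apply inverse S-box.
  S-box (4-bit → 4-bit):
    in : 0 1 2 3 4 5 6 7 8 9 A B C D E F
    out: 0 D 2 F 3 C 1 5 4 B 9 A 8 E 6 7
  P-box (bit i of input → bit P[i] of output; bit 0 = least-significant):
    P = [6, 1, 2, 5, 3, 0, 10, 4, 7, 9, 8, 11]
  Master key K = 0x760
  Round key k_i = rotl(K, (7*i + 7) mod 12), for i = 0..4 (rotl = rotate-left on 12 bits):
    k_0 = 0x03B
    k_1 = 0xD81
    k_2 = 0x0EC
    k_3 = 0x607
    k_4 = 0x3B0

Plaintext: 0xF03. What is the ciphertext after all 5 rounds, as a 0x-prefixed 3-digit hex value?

0x323

s_0 = plaintext = 0xF03
s_1 = Round(s_0, k_0) = 0x3DD
s_2 = Round(s_1, k_1) = 0x236
s_3 = Round(s_2, k_2) = 0x6B5
s_4 = Round(s_3, k_3) = 0x6B2
s_5 = Round(s_4, k_4) = 0x323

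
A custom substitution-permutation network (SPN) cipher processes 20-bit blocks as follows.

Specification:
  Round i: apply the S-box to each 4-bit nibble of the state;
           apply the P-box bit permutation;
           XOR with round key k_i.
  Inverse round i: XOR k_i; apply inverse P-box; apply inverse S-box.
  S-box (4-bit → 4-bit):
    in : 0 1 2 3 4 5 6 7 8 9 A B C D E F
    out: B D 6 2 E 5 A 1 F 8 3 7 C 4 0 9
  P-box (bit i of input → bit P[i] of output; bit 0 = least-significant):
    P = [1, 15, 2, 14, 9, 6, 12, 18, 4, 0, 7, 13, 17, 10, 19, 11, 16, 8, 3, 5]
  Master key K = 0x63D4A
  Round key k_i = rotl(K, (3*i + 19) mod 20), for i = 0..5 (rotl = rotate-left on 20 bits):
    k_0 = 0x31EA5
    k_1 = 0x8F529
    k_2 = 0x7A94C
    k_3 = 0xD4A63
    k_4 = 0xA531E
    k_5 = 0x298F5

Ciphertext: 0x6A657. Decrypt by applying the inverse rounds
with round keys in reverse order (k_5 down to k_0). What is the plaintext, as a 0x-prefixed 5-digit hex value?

0xD568B

s_0 = ciphertext = 0x6A657
s_1 = InvRound(s_0, k_5) = 0x96C17
s_2 = InvRound(s_1, k_4) = 0xB065E
s_3 = InvRound(s_2, k_3) = 0xC0A9C
s_4 = InvRound(s_3, k_2) = 0xA51A3
s_5 = InvRound(s_4, k_1) = 0xDACEA
s_6 = InvRound(s_5, k_0) = 0xD568B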